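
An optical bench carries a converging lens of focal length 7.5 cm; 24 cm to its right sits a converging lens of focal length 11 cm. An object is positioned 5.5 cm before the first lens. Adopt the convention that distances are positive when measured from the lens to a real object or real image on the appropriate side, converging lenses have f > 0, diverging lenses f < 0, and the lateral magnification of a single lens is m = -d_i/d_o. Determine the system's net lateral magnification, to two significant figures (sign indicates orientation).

-1.2

Lens 1: 1/d_i1 = 1/f_1 - 1/d_o1 = 1/7.5 - 1/5.5 = -0.04848 cm^-1, so d_i1 = -20.625 cm.
m_1 = -(-20.625)/5.5 = 3.7500.
The intermediate image is virtual, 20.625 cm to the left of lens 1, so d_o2 = L - d_i1 = 24 - (-20.625) = 44.625 cm.
Lens 2: 1/d_i2 = 1/f_2 - 1/d_o2 = 1/11 - 1/(44.625) = 0.06850 cm^-1, so d_i2 = 14.599 cm.
m_2 = -(14.599)/(44.625) = -0.3271.
Overall magnification: m = m_1 m_2 = -1.2268.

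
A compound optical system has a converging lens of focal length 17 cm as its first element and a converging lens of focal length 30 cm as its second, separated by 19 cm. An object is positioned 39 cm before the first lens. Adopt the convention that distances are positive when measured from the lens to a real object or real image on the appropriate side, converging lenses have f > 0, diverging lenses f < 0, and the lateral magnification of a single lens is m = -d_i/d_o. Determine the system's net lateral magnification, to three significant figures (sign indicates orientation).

First lens: d_i1 = 1/(1/17 - 1/39) = 30.136 cm.
m_1 = -(30.136)/39 = -0.7727.
Since 30.136 cm > 19 cm, the first image lies past the second lens and serves as a virtual object: d_o2 = L - d_i1 = -11.136 cm.
Second lens: d_i2 = 1/(1/30 - 1/(-11.136)) = 8.122 cm.
m_2 = -(8.122)/(-11.136) = 0.7293.
Total m = m_1 x m_2 = (-0.7727)(0.7293) = -0.5635.

-0.564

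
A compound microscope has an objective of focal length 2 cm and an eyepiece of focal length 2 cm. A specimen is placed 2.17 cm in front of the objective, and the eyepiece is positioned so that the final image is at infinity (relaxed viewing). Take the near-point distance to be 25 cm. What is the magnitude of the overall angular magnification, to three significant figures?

147

Objective: 1/d_i = 1/f_obj - 1/d_o = 1/2 - 1/2.17 = 0.03917 cm^-1, so d_i = 25.529 cm.
m_obj = -d_i/d_o = -25.529/2.17 = -11.765.
Eyepiece angular magnification (image at infinity): M_eye = D/f_e = 25/2 = 12.500.
Overall M = m_obj x M_eye = (-11.765)(12.500) = -147.06.
|M| = 147.06.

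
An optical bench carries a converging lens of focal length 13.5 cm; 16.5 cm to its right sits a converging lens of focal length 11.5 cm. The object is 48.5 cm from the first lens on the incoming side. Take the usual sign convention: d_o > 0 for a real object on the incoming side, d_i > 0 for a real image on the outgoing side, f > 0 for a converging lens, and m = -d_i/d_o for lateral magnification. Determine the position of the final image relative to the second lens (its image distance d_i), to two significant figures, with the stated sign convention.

1.9 cm

Applying the thin-lens equation to the first lens, 1/13.5 = 1/48.5 + 1/d_i1, which gives d_i1 = 18.707 cm.
Since 18.707 cm > 16.5 cm, the first image lies past the second lens and serves as a virtual object: d_o2 = L - d_i1 = -2.207 cm.
Applying the thin-lens equation again with f_2 = 11.5 cm and d_o2 = -2.207 cm gives d_i2 = 1.852 cm.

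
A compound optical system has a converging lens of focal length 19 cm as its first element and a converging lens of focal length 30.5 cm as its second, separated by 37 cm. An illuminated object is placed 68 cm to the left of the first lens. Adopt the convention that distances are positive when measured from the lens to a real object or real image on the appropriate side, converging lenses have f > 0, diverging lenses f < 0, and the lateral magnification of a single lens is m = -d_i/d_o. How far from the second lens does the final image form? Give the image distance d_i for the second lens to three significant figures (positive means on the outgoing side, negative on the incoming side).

-16.3 cm

First lens: d_i1 = 1/(1/19 - 1/68) = 26.367 cm.
Object distance for lens 2: d_o2 = 37 - 26.367 = 10.633 cm.
Second lens: d_i2 = 1/(1/30.5 - 1/(10.633)) = -16.323 cm.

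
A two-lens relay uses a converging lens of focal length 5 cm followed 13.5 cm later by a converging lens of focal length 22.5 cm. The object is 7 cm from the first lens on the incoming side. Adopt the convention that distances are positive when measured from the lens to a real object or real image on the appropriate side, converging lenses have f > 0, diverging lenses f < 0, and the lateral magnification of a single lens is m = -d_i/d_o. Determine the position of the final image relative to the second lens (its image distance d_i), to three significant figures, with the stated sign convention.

3.40 cm

Applying the thin-lens equation to the first lens, 1/5 = 1/7 + 1/d_i1, which gives d_i1 = 17.500 cm.
Since 17.500 cm > 13.5 cm, the first image lies past the second lens and serves as a virtual object: d_o2 = L - d_i1 = -4.000 cm.
Applying the thin-lens equation again with f_2 = 22.5 cm and d_o2 = -4.000 cm gives d_i2 = 3.396 cm.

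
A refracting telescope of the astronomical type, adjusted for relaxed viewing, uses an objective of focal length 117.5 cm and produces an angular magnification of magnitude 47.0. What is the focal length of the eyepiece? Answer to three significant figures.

2.50 cm

|M| = f_obj/f_eye, so f_eye = f_obj/|M| = 117.5/47.0 = 2.500 cm.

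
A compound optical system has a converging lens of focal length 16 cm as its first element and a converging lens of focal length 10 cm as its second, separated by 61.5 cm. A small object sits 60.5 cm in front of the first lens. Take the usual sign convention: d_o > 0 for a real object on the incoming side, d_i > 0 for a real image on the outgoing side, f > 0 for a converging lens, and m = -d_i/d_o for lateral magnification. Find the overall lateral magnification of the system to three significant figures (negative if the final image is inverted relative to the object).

0.121

Lens 1: 1/d_i1 = 1/f_1 - 1/d_o1 = 1/16 - 1/60.5 = 0.04597 cm^-1, so d_i1 = 21.753 cm.
m_1 = -(21.753)/60.5 = -0.3596.
The intermediate image is 21.753 cm to the right of lens 1, so d_o2 = L - d_i1 = 61.5 - 21.753 = 39.747 cm.
Lens 2: 1/d_i2 = 1/f_2 - 1/d_o2 = 1/10 - 1/(39.747) = 0.07484 cm^-1, so d_i2 = 13.362 cm.
m_2 = -(13.362)/(39.747) = -0.3362.
Overall magnification: m = m_1 m_2 = 0.1209.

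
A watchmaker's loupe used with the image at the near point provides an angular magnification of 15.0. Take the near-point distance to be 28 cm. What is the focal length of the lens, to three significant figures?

2.00 cm

For the image at the near point, M = 1 + D/f.
f = D/(M - 1) = 28/(15.0 - 1) = 2.000 cm.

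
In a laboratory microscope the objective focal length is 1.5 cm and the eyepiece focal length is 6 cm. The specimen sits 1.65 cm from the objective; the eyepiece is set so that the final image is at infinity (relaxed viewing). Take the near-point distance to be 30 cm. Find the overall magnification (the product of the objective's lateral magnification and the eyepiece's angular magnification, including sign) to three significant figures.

Objective: 1/d_i = 1/f_obj - 1/d_o = 1/1.5 - 1/1.65 = 0.06061 cm^-1, so d_i = 16.500 cm.
m_obj = -d_i/d_o = -16.500/1.65 = -10.000.
Eyepiece angular magnification (image at infinity): M_eye = D/f_e = 30/6 = 5.000.
Overall M = m_obj x M_eye = (-10.000)(5.000) = -50.00.

-50.0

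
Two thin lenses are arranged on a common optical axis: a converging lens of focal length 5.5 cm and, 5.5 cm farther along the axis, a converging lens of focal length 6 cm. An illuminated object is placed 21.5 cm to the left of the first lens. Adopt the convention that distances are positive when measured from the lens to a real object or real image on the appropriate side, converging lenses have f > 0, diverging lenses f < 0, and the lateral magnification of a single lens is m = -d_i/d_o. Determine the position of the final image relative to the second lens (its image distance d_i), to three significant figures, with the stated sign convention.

Lens 1: 1/d_i1 = 1/f_1 - 1/d_o1 = 1/5.5 - 1/21.5 = 0.13531 cm^-1, so d_i1 = 7.391 cm.
This image would form 7.391 cm past lens 1, i.e. 1.891 cm beyond lens 2, so it is a virtual object for lens 2: d_o2 = 5.5 - 7.391 = -1.891 cm.
Lens 2: 1/d_i2 = 1/f_2 - 1/d_o2 = 1/6 - 1/(-1.891) = 0.69559 cm^-1, so d_i2 = 1.438 cm.

1.44 cm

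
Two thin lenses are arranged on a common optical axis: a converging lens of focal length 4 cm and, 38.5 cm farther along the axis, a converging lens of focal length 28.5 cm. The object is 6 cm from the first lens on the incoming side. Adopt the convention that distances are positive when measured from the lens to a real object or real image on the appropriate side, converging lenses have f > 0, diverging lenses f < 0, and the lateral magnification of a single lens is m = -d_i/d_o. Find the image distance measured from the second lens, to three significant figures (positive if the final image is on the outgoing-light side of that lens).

-378 cm

Applying the thin-lens equation to the first lens, 1/4 = 1/6 + 1/d_i1, which gives d_i1 = 12.000 cm.
That image sits 26.500 cm in front of the second lens, so d_o2 = 26.500 cm.
Applying the thin-lens equation again with f_2 = 28.5 cm and d_o2 = 26.500 cm gives d_i2 = -377.625 cm.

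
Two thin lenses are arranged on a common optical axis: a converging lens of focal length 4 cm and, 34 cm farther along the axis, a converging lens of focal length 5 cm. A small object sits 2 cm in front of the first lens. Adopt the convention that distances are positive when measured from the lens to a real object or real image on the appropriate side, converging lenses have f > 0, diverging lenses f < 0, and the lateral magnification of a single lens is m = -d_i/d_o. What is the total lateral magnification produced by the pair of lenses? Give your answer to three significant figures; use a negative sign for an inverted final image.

-0.303

Applying the thin-lens equation to the first lens, 1/4 = 1/2 + 1/d_i1, which gives d_i1 = -4.000 cm.
Its lateral magnification is m_1 = -d_i1/d_o1 = -(-4.000)/2 = 2.0000.
With d_i1 < 0 the first image is virtual and lies on the object side; the object distance for lens 2 is d_o2 = 34 - (-4.000) = 38.000 cm.
Applying the thin-lens equation again with f_2 = 5 cm and d_o2 = 38.000 cm gives d_i2 = 5.758 cm.
m_2 = -(5.758)/(38.000) = -0.1515.
Total m = m_1 x m_2 = (2.0000)(-0.1515) = -0.3030.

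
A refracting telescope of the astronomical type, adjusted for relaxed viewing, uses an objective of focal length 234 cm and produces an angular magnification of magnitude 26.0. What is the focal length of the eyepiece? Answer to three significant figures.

9.00 cm

|M| = f_obj/f_eye, so f_eye = f_obj/|M| = 234/26.0 = 9.000 cm.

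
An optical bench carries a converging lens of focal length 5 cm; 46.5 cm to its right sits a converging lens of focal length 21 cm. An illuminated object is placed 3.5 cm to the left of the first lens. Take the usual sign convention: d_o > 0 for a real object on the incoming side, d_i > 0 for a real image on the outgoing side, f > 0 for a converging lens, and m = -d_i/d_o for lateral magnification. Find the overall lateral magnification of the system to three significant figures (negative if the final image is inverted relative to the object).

-1.88

First lens: d_i1 = 1/(1/5 - 1/3.5) = -11.667 cm.
m_1 = -(-11.667)/3.5 = 3.3333.
The intermediate image is virtual, 11.667 cm to the left of lens 1, so d_o2 = L - d_i1 = 46.5 - (-11.667) = 58.167 cm.
Second lens: d_i2 = 1/(1/21 - 1/(58.167)) = 32.865 cm.
m_2 = -(32.865)/(58.167) = -0.5650.
Overall magnification: m = m_1 m_2 = -1.8834.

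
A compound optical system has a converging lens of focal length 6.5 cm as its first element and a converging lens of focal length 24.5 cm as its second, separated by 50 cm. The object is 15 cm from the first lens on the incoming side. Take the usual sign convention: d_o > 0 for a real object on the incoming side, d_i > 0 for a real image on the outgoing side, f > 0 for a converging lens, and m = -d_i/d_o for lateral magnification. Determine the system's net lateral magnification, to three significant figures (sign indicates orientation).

First lens: d_i1 = 1/(1/6.5 - 1/15) = 11.471 cm.
m_1 = -(11.471)/15 = -0.7647.
The intermediate image is 11.471 cm to the right of lens 1, so d_o2 = L - d_i1 = 50 - 11.471 = 38.529 cm.
Second lens: d_i2 = 1/(1/24.5 - 1/(38.529)) = 67.285 cm.
m_2 = -(67.285)/(38.529) = -1.7463.
The system's lateral magnification is m_1 m_2 = (-0.7647)(-1.7463) = 1.3354.

1.34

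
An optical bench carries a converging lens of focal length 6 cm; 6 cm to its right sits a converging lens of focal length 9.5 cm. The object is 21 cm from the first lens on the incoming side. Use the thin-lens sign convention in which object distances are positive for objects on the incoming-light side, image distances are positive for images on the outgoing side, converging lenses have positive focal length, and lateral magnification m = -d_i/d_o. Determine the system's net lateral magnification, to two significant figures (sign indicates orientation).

First lens: d_i1 = 1/(1/6 - 1/21) = 8.400 cm.
m_1 = -(8.400)/21 = -0.4000.
Since 8.400 cm > 6 cm, the first image lies past the second lens and serves as a virtual object: d_o2 = L - d_i1 = -2.400 cm.
Second lens: d_i2 = 1/(1/9.5 - 1/(-2.400)) = 1.916 cm.
m_2 = -(1.916)/(-2.400) = 0.7983.
The system's lateral magnification is m_1 m_2 = (-0.4000)(0.7983) = -0.3193.

-0.32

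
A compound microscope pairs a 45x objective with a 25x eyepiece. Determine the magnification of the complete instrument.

The overall magnification of a compound microscope is the product of the objective and eyepiece magnifications:
M = M_obj x M_eye = 45 x 25 = 1125.

1125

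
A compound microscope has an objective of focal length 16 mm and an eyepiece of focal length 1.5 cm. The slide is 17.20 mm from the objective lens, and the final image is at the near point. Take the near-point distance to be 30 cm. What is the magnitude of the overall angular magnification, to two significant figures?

Convert to cm: f_obj = 16 mm = 1.6 cm; d_o = 17.20 mm = 1.72 cm.
Objective: 1/d_i = 1/f_obj - 1/d_o = 1/1.6 - 1/1.72 = 0.04360 cm^-1, so d_i = 22.933 cm.
m_obj = -d_i/d_o = -22.933/1.72 = -13.333.
Eyepiece angular magnification (image at near point): M_eye = 1 + D/f_e = 1 + 30/1.5 = 21.000.
Overall M = m_obj x M_eye = (-13.333)(21.000) = -280.00.
|M| = 280.00.

280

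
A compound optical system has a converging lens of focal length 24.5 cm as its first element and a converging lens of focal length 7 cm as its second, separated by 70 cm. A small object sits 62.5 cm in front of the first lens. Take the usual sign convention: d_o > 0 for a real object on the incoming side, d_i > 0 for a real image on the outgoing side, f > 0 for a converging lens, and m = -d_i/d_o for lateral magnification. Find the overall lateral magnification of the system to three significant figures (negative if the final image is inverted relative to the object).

Applying the thin-lens equation to the first lens, 1/24.5 = 1/62.5 + 1/d_i1, which gives d_i1 = 40.296 cm.
Its lateral magnification is m_1 = -d_i1/d_o1 = -(40.296)/62.5 = -0.6447.
The intermediate image is 40.296 cm to the right of lens 1, so d_o2 = L - d_i1 = 70 - 40.296 = 29.704 cm.
Applying the thin-lens equation again with f_2 = 7 cm and d_o2 = 29.704 cm gives d_i2 = 9.158 cm.
m_2 = -(9.158)/(29.704) = -0.3083.
The system's lateral magnification is m_1 m_2 = (-0.6447)(-0.3083) = 0.1988.

0.199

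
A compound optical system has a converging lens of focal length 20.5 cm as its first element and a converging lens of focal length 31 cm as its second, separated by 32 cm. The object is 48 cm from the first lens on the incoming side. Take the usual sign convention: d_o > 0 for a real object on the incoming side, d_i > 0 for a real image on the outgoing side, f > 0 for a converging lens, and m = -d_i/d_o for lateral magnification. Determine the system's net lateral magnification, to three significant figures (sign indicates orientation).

-0.664

Applying the thin-lens equation to the first lens, 1/20.5 = 1/48 + 1/d_i1, which gives d_i1 = 35.782 cm.
Its lateral magnification is m_1 = -d_i1/d_o1 = -(35.782)/48 = -0.7455.
Since 35.782 cm > 32 cm, the first image lies past the second lens and serves as a virtual object: d_o2 = L - d_i1 = -3.782 cm.
Applying the thin-lens equation again with f_2 = 31 cm and d_o2 = -3.782 cm gives d_i2 = 3.371 cm.
m_2 = -(3.371)/(-3.782) = 0.8913.
Overall magnification: m = m_1 m_2 = -0.6644.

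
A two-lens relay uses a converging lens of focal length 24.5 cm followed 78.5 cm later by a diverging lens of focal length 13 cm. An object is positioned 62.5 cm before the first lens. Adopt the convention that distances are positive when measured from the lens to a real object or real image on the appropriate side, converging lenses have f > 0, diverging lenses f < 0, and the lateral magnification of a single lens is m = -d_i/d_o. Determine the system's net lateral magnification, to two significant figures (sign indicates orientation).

Lens 1: 1/d_i1 = 1/f_1 - 1/d_o1 = 1/24.5 - 1/62.5 = 0.02482 cm^-1, so d_i1 = 40.296 cm.
m_1 = -(40.296)/62.5 = -0.6447.
That image sits 38.204 cm in front of the second lens, so d_o2 = 38.204 cm.
Lens 2: 1/d_i2 = 1/f_2 - 1/d_o2 = 1/(-13) - 1/(38.204) = -0.10310 cm^-1, so d_i2 = -9.699 cm.
m_2 = -(-9.699)/(38.204) = 0.2539.
The system's lateral magnification is m_1 m_2 = (-0.6447)(0.2539) = -0.1637.

-0.16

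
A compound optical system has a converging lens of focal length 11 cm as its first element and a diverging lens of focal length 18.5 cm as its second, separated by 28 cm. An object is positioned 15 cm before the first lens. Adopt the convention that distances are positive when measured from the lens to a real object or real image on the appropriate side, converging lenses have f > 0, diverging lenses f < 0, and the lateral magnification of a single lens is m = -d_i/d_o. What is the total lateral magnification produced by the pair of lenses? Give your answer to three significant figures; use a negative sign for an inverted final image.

-9.69

Lens 1: 1/d_i1 = 1/f_1 - 1/d_o1 = 1/11 - 1/15 = 0.02424 cm^-1, so d_i1 = 41.250 cm.
m_1 = -(41.250)/15 = -2.7500.
This image would form 41.250 cm past lens 1, i.e. 13.250 cm beyond lens 2, so it is a virtual object for lens 2: d_o2 = 28 - 41.250 = -13.250 cm.
Lens 2: 1/d_i2 = 1/f_2 - 1/d_o2 = 1/(-18.5) - 1/(-13.250) = 0.02142 cm^-1, so d_i2 = 46.690 cm.
m_2 = -(46.690)/(-13.250) = 3.5238.
Overall magnification: m = m_1 m_2 = -9.6905.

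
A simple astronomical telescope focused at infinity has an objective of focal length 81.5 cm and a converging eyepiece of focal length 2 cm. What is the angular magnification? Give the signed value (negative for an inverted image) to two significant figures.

M = -f_obj/f_eye = -81.5/(2) = -40.750.

-41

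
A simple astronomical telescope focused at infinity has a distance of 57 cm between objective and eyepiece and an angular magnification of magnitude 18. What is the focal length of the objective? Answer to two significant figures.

In normal adjustment the tube length equals f_obj + f_eye and |M| = f_obj/f_eye.
So f_obj = 18 f_eye and 18 f_eye + f_eye = 57 cm, giving f_eye = 57/19 = 3.000 cm and f_obj = 54.000 cm.

54 cm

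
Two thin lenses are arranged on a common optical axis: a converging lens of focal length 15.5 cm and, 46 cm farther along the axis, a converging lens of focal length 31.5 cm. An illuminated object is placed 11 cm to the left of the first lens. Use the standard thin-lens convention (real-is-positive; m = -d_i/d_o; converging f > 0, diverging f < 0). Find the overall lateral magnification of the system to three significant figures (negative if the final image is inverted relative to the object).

Lens 1: 1/d_i1 = 1/f_1 - 1/d_o1 = 1/15.5 - 1/11 = -0.02639 cm^-1, so d_i1 = -37.889 cm.
m_1 = -(-37.889)/11 = 3.4444.
The intermediate image is virtual, 37.889 cm to the left of lens 1, so d_o2 = L - d_i1 = 46 - (-37.889) = 83.889 cm.
Lens 2: 1/d_i2 = 1/f_2 - 1/d_o2 = 1/31.5 - 1/(83.889) = 0.01983 cm^-1, so d_i2 = 50.440 cm.
m_2 = -(50.440)/(83.889) = -0.6013.
The system's lateral magnification is m_1 m_2 = (3.4444)(-0.6013) = -2.0710.

-2.07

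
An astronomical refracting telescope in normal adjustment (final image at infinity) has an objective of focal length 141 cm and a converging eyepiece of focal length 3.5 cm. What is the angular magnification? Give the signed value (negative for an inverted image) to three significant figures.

-40.3

M = -f_obj/f_eye = -141/(3.5) = -40.286.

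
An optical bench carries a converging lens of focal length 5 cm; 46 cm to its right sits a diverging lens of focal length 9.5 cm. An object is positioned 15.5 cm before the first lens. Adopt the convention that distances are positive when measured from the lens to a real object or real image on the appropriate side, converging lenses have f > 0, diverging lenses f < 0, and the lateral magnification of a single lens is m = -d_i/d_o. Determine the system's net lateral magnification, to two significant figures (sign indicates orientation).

First lens: d_i1 = 1/(1/5 - 1/15.5) = 7.381 cm.
m_1 = -(7.381)/15.5 = -0.4762.
The intermediate image is 7.381 cm to the right of lens 1, so d_o2 = L - d_i1 = 46 - 7.381 = 38.619 cm.
Second lens: d_i2 = 1/(1/(-9.5) - 1/(38.619)) = -7.624 cm.
m_2 = -(-7.624)/(38.619) = 0.1974.
Overall magnification: m = m_1 m_2 = -0.0940.

-0.094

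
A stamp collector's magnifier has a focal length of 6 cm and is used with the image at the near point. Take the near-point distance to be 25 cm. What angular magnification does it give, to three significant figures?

M = 1 + D/f = 1 + 25/6 = 5.167.

5.17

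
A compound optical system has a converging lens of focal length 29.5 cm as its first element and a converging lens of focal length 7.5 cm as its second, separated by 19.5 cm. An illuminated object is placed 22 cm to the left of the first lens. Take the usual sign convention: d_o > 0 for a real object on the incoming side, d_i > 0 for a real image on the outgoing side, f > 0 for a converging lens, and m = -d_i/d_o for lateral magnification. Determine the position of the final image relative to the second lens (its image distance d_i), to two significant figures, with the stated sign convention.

Lens 1: 1/d_i1 = 1/f_1 - 1/d_o1 = 1/29.5 - 1/22 = -0.01156 cm^-1, so d_i1 = -86.533 cm.
With d_i1 < 0 the first image is virtual and lies on the object side; the object distance for lens 2 is d_o2 = 19.5 - (-86.533) = 106.033 cm.
Lens 2: 1/d_i2 = 1/f_2 - 1/d_o2 = 1/7.5 - 1/(106.033) = 0.12390 cm^-1, so d_i2 = 8.071 cm.

8.1 cm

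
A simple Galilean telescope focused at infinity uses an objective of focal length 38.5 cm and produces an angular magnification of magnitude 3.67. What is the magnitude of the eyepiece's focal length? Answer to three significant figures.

10.5 cm

|M| = f_obj/|f_eye|, so |f_eye| = f_obj/|M| = 38.5/3.67 = 10.490 cm.
(The eyepiece is diverging, so its signed focal length is -10.490 cm.)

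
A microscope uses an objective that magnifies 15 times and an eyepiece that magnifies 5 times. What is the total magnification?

The overall magnification of a compound microscope is the product of the objective and eyepiece magnifications:
M = M_obj x M_eye = 15 x 5 = 75.

75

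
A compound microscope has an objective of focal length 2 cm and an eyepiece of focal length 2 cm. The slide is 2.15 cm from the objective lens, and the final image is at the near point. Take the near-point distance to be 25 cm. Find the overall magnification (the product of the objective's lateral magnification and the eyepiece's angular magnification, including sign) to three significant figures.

-180

Objective: 1/d_i = 1/f_obj - 1/d_o = 1/2 - 1/2.15 = 0.03488 cm^-1, so d_i = 28.667 cm.
m_obj = -d_i/d_o = -28.667/2.15 = -13.333.
Eyepiece angular magnification (image at near point): M_eye = 1 + D/f_e = 1 + 25/2 = 13.500.
Overall M = m_obj x M_eye = (-13.333)(13.500) = -180.00.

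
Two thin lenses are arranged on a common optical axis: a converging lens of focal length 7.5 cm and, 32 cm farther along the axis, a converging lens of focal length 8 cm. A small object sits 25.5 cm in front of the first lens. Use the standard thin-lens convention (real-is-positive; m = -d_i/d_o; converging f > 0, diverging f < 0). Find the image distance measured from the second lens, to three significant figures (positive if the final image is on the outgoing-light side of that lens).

Applying the thin-lens equation to the first lens, 1/7.5 = 1/25.5 + 1/d_i1, which gives d_i1 = 10.625 cm.
That image sits 21.375 cm in front of the second lens, so d_o2 = 21.375 cm.
Applying the thin-lens equation again with f_2 = 8 cm and d_o2 = 21.375 cm gives d_i2 = 12.785 cm.

12.8 cm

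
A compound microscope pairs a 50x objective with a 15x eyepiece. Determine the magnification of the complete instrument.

The overall magnification of a compound microscope is the product of the objective and eyepiece magnifications:
M = M_obj x M_eye = 50 x 15 = 750.

750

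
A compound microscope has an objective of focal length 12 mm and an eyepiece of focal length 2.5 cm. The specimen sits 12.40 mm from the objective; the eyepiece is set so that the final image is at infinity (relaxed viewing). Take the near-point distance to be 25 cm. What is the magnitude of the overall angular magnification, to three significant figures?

Convert to cm: f_obj = 12 mm = 1.2 cm; d_o = 12.40 mm = 1.24 cm.
Objective: 1/d_i = 1/f_obj - 1/d_o = 1/1.2 - 1/1.24 = 0.02688 cm^-1, so d_i = 37.200 cm.
m_obj = -d_i/d_o = -37.200/1.24 = -30.000.
Eyepiece angular magnification (image at infinity): M_eye = D/f_e = 25/2.5 = 10.000.
Overall M = m_obj x M_eye = (-30.000)(10.000) = -300.00.
|M| = 300.00.

300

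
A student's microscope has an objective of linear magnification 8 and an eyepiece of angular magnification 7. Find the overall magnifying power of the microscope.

56

The overall magnification of a compound microscope is the product of the objective and eyepiece magnifications:
M = M_obj x M_eye = 8 x 7 = 56.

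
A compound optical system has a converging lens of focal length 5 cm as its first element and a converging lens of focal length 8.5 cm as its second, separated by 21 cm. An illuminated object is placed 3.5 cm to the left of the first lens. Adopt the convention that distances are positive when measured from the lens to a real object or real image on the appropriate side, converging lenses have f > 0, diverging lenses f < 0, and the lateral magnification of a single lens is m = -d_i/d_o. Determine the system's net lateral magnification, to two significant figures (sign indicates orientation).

Lens 1: 1/d_i1 = 1/f_1 - 1/d_o1 = 1/5 - 1/3.5 = -0.08571 cm^-1, so d_i1 = -11.667 cm.
m_1 = -(-11.667)/3.5 = 3.3333.
The intermediate image is virtual, 11.667 cm to the left of lens 1, so d_o2 = L - d_i1 = 21 - (-11.667) = 32.667 cm.
Lens 2: 1/d_i2 = 1/f_2 - 1/d_o2 = 1/8.5 - 1/(32.667) = 0.08703 cm^-1, so d_i2 = 11.490 cm.
m_2 = -(11.490)/(32.667) = -0.3517.
Overall magnification: m = m_1 m_2 = -1.1724.

-1.2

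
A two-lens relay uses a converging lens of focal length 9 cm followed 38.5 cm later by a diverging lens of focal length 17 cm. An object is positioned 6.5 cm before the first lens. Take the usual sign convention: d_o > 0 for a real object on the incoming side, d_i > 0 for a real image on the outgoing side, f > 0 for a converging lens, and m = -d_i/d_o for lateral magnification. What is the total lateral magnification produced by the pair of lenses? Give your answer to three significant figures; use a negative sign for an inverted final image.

0.776

First lens: d_i1 = 1/(1/9 - 1/6.5) = -23.400 cm.
m_1 = -(-23.400)/6.5 = 3.6000.
The intermediate image is virtual, 23.400 cm to the left of lens 1, so d_o2 = L - d_i1 = 38.5 - (-23.400) = 61.900 cm.
Second lens: d_i2 = 1/(1/(-17) - 1/(61.900)) = -13.337 cm.
m_2 = -(-13.337)/(61.900) = 0.2155.
Total m = m_1 x m_2 = (3.6000)(0.2155) = 0.7757.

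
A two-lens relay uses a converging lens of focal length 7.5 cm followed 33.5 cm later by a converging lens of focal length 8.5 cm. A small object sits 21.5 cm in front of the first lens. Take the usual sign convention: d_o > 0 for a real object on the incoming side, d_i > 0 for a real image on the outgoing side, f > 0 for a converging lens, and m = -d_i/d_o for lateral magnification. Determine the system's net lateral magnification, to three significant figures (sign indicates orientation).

Lens 1: 1/d_i1 = 1/f_1 - 1/d_o1 = 1/7.5 - 1/21.5 = 0.08682 cm^-1, so d_i1 = 11.518 cm.
m_1 = -(11.518)/21.5 = -0.5357.
Object distance for lens 2: d_o2 = 33.5 - 11.518 = 21.982 cm.
Lens 2: 1/d_i2 = 1/f_2 - 1/d_o2 = 1/8.5 - 1/(21.982) = 0.07216 cm^-1, so d_i2 = 13.859 cm.
m_2 = -(13.859)/(21.982) = -0.6305.
Total m = m_1 x m_2 = (-0.5357)(-0.6305) = 0.3377.

0.338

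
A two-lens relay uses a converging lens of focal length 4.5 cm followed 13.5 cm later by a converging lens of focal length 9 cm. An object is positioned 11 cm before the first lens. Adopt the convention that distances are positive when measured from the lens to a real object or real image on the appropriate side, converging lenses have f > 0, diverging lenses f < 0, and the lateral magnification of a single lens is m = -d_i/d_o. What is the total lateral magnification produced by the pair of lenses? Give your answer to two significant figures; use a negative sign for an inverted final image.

-2.0

Applying the thin-lens equation to the first lens, 1/4.5 = 1/11 + 1/d_i1, which gives d_i1 = 7.615 cm.
Its lateral magnification is m_1 = -d_i1/d_o1 = -(7.615)/11 = -0.6923.
The intermediate image is 7.615 cm to the right of lens 1, so d_o2 = L - d_i1 = 13.5 - 7.615 = 5.885 cm.
Applying the thin-lens equation again with f_2 = 9 cm and d_o2 = 5.885 cm gives d_i2 = -17.000 cm.
m_2 = -(-17.000)/(5.885) = 2.8889.
Overall magnification: m = m_1 m_2 = -2.0000.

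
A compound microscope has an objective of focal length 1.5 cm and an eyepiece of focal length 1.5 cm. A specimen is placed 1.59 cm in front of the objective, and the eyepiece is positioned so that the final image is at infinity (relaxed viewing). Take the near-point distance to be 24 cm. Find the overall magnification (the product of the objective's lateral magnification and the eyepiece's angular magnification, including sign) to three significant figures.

-267

Objective: 1/d_i = 1/f_obj - 1/d_o = 1/1.5 - 1/1.59 = 0.03774 cm^-1, so d_i = 26.500 cm.
m_obj = -d_i/d_o = -26.500/1.59 = -16.667.
Eyepiece angular magnification (image at infinity): M_eye = D/f_e = 24/1.5 = 16.000.
Overall M = m_obj x M_eye = (-16.667)(16.000) = -266.67.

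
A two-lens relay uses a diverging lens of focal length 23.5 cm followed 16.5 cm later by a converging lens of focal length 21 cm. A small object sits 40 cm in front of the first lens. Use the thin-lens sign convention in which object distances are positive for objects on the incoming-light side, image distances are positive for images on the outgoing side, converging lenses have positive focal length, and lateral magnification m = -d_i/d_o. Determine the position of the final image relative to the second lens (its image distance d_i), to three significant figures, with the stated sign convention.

63.8 cm

Lens 1: 1/d_i1 = 1/f_1 - 1/d_o1 = 1/(-23.5) - 1/40 = -0.06755 cm^-1, so d_i1 = -14.803 cm.
The intermediate image is virtual, 14.803 cm to the left of lens 1, so d_o2 = L - d_i1 = 16.5 - (-14.803) = 31.303 cm.
Lens 2: 1/d_i2 = 1/f_2 - 1/d_o2 = 1/21 - 1/(31.303) = 0.01567 cm^-1, so d_i2 = 63.802 cm.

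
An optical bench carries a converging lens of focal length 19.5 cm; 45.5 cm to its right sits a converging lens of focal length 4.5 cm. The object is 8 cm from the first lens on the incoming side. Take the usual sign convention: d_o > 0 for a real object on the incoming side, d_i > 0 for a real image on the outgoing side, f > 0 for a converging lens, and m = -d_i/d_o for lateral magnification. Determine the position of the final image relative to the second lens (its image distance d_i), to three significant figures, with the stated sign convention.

4.87 cm

Applying the thin-lens equation to the first lens, 1/19.5 = 1/8 + 1/d_i1, which gives d_i1 = -13.565 cm.
The intermediate image is virtual, 13.565 cm to the left of lens 1, so d_o2 = L - d_i1 = 45.5 - (-13.565) = 59.065 cm.
Applying the thin-lens equation again with f_2 = 4.5 cm and d_o2 = 59.065 cm gives d_i2 = 4.871 cm.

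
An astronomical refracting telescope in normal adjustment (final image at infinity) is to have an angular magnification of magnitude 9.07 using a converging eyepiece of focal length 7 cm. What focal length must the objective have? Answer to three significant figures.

63.5 cm

|M| = f_obj/|f_eye|, so f_obj = |M| x |f_eye| = 9.07 x 7 = 63.490 cm.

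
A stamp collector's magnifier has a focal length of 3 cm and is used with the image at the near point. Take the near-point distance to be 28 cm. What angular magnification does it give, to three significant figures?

M = 1 + D/f = 1 + 28/3 = 10.333.

10.3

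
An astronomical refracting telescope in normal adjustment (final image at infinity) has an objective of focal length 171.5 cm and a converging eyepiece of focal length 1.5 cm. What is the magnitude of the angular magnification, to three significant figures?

114

|M| = f_obj/|f_eye| = 171.5/1.5 = 114.333.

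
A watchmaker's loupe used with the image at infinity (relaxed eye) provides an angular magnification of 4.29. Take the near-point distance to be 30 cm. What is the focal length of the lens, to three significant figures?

6.99 cm

For the image at infinity, M = D/f.
f = D/M = 30/4.29 = 6.993 cm.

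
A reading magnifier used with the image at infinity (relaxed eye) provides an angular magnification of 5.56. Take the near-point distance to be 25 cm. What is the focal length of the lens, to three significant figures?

4.50 cm

For the image at infinity, M = D/f.
f = D/M = 25/5.56 = 4.496 cm.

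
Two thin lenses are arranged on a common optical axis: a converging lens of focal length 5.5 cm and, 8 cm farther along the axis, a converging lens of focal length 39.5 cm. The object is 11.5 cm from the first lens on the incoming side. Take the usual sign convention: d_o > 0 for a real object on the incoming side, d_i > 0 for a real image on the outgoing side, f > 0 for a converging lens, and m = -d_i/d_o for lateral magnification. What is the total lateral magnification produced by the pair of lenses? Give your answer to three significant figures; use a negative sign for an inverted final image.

Applying the thin-lens equation to the first lens, 1/5.5 = 1/11.5 + 1/d_i1, which gives d_i1 = 10.542 cm.
Its lateral magnification is m_1 = -d_i1/d_o1 = -(10.542)/11.5 = -0.9167.
This image would form 10.542 cm past lens 1, i.e. 2.542 cm beyond lens 2, so it is a virtual object for lens 2: d_o2 = 8 - 10.542 = -2.542 cm.
Applying the thin-lens equation again with f_2 = 39.5 cm and d_o2 = -2.542 cm gives d_i2 = 2.388 cm.
m_2 = -(2.388)/(-2.542) = 0.9395.
Overall magnification: m = m_1 m_2 = -0.8612.

-0.861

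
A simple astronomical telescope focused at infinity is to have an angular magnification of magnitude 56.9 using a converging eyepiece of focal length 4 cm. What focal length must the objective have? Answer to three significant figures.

228 cm

|M| = f_obj/|f_eye|, so f_obj = |M| x |f_eye| = 56.9 x 4 = 227.600 cm.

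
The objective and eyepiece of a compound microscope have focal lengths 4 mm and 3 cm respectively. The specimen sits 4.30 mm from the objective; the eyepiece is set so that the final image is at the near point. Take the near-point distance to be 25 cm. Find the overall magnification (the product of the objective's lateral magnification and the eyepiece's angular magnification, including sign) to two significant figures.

Convert to cm: f_obj = 4 mm = 0.4 cm; d_o = 4.30 mm = 0.43 cm.
Objective: 1/d_i = 1/f_obj - 1/d_o = 1/0.4 - 1/0.43 = 0.17442 cm^-1, so d_i = 5.733 cm.
m_obj = -d_i/d_o = -5.733/0.43 = -13.333.
Eyepiece angular magnification (image at near point): M_eye = 1 + D/f_e = 1 + 25/3 = 9.333.
Overall M = m_obj x M_eye = (-13.333)(9.333) = -124.44.

-120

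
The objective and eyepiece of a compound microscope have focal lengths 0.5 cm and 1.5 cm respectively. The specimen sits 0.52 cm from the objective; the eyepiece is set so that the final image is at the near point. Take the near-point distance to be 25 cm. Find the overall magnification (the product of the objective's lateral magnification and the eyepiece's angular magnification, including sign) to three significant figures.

-442

Objective: 1/d_i = 1/f_obj - 1/d_o = 1/0.5 - 1/0.52 = 0.07692 cm^-1, so d_i = 13.000 cm.
m_obj = -d_i/d_o = -13.000/0.52 = -25.000.
Eyepiece angular magnification (image at near point): M_eye = 1 + D/f_e = 1 + 25/1.5 = 17.667.
Overall M = m_obj x M_eye = (-25.000)(17.667) = -441.67.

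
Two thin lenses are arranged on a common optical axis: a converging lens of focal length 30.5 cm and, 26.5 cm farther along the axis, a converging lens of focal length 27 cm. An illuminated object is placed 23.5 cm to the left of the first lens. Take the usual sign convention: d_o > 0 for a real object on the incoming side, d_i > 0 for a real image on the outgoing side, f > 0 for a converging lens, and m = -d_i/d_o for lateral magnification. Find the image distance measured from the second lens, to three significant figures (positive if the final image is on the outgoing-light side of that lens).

34.2 cm

Applying the thin-lens equation to the first lens, 1/30.5 = 1/23.5 + 1/d_i1, which gives d_i1 = -102.393 cm.
The intermediate image is virtual, 102.393 cm to the left of lens 1, so d_o2 = L - d_i1 = 26.5 - (-102.393) = 128.893 cm.
Applying the thin-lens equation again with f_2 = 27 cm and d_o2 = 128.893 cm gives d_i2 = 34.155 cm.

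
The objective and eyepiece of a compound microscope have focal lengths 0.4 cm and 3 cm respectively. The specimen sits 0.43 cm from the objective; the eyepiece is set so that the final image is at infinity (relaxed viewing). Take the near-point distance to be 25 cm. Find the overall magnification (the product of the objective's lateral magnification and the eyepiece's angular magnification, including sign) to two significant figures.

Objective: 1/d_i = 1/f_obj - 1/d_o = 1/0.4 - 1/0.43 = 0.17442 cm^-1, so d_i = 5.733 cm.
m_obj = -d_i/d_o = -5.733/0.43 = -13.333.
Eyepiece angular magnification (image at infinity): M_eye = D/f_e = 25/3 = 8.333.
Overall M = m_obj x M_eye = (-13.333)(8.333) = -111.11.

-110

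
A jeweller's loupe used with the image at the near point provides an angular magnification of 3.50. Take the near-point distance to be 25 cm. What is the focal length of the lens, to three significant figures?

10.0 cm

For the image at the near point, M = 1 + D/f.
f = D/(M - 1) = 25/(3.5 - 1) = 10.000 cm.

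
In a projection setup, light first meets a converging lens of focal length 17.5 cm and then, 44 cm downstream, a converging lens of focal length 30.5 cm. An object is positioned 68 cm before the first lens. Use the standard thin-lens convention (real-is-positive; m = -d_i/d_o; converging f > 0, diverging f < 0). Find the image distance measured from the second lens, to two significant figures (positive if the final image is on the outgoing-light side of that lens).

First lens: d_i1 = 1/(1/17.5 - 1/68) = 23.564 cm.
The intermediate image is 23.564 cm to the right of lens 1, so d_o2 = L - d_i1 = 44 - 23.564 = 20.436 cm.
Second lens: d_i2 = 1/(1/30.5 - 1/(20.436)) = -61.930 cm.

-62 cm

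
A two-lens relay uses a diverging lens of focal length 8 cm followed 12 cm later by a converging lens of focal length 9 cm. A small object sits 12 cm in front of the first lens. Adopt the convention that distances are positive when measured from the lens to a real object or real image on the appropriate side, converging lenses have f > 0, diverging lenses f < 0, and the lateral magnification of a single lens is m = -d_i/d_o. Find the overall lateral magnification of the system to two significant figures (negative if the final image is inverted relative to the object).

-0.46

First lens: d_i1 = 1/(1/(-8) - 1/12) = -4.800 cm.
m_1 = -(-4.800)/12 = 0.4000.
The intermediate image is virtual, 4.800 cm to the left of lens 1, so d_o2 = L - d_i1 = 12 - (-4.800) = 16.800 cm.
Second lens: d_i2 = 1/(1/9 - 1/(16.800)) = 19.385 cm.
m_2 = -(19.385)/(16.800) = -1.1538.
Total m = m_1 x m_2 = (0.4000)(-1.1538) = -0.4615.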